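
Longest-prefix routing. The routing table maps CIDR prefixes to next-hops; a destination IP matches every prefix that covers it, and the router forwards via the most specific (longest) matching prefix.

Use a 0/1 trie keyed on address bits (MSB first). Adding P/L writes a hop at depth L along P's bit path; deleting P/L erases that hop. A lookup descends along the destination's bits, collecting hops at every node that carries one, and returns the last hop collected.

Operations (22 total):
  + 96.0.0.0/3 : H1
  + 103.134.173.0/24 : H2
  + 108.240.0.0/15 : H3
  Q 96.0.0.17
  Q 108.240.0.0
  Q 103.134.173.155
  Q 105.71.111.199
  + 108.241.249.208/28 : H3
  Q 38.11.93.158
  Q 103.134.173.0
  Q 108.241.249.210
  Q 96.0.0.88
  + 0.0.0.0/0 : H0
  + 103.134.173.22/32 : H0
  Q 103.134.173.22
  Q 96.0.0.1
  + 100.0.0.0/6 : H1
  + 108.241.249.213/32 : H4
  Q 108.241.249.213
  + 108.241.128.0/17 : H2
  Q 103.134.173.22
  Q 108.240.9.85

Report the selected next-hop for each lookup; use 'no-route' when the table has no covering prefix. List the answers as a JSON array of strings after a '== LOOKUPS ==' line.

Process each operation:
  + 96.0.0.0/3 (H1) depth=3
  + 103.134.173.0/24 (H2) depth=24
  + 108.240.0.0/15 (H3) depth=15
  Q 96.0.0.17: descend 01100 ; hops seen [H1] ; pick H1
  Q 108.240.0.0: descend 011011001111000 ; hops seen [H1,H3] ; pick H3
  Q 103.134.173.155: descend 011001111000011010101101 ; hops seen [H1,H2] ; pick H2
  Q 105.71.111.199: descend 01101 ; hops seen [H1] ; pick H1
  + 108.241.249.208/28 (H3) depth=28
  Q 38.11.93.158: descend 0 ; hops seen [∅] ; pick no-route
  Q 103.134.173.0: descend 011001111000011010101101 ; hops seen [H1,H2] ; pick H2
  Q 108.241.249.210: descend 0110110011110001111110011101 ; hops seen [H1,H3,H3] ; pick H3
  Q 96.0.0.88: descend 01100 ; hops seen [H1] ; pick H1
  + 0.0.0.0/0 (H0) depth=0
  + 103.134.173.22/32 (H0) depth=32
  Q 103.134.173.22: descend 01100111100001101010110100010110 ; hops seen [H0,H1,H2,H0] ; pick H0
  Q 96.0.0.1: descend 01100 ; hops seen [H0,H1] ; pick H1
  + 100.0.0.0/6 (H1) depth=6
  + 108.241.249.213/32 (H4) depth=32
  Q 108.241.249.213: descend 01101100111100011111100111010101 ; hops seen [H0,H1,H3,H3,H4] ; pick H4
  + 108.241.128.0/17 (H2) depth=17
  Q 103.134.173.22: descend 01100111100001101010110100010110 ; hops seen [H0,H1,H1,H2,H0] ; pick H0
  Q 108.240.9.85: descend 011011001111000 ; hops seen [H0,H1,H3] ; pick H3

== LOOKUPS ==
["H1","H3","H2","H1","no-route","H2","H3","H1","H0","H1","H4","H0","H3"]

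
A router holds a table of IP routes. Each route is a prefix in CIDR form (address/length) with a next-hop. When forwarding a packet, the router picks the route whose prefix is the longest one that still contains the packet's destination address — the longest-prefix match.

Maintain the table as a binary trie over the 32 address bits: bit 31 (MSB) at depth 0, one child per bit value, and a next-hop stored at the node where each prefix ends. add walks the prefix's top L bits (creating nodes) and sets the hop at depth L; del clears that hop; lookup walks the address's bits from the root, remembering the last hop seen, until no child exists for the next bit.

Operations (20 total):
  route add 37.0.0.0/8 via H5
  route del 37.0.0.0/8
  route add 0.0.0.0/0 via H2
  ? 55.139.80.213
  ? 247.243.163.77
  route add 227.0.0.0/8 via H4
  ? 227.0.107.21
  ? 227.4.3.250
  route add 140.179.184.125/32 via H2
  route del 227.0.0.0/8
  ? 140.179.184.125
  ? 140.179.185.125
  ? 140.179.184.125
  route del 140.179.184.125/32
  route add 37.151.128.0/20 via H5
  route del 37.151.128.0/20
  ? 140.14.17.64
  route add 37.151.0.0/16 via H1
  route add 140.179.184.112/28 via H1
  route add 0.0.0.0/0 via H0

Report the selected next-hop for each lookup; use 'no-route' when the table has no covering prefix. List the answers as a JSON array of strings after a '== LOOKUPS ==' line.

Apply in order:
  + 37.0.0.0/8 (H5) depth=8
  - 37.0.0.0/8 clear@8
  + 0.0.0.0/0 (H2) depth=0
  ? 55.139.80.213  path d0:H2→d1:-→d2:-→d3:-  best=H2
  ? 247.243.163.77  path d0:H2  best=H2
  + 227.0.0.0/8 (H4) depth=8
  ? 227.0.107.21  path d0:H2→d1:-→d2:-→d3:-→d4:-→d5:-→d6:-→d7:-→d8:H4  best=H4
  ? 227.4.3.250  path d0:H2→d1:-→d2:-→d3:-→d4:-→d5:-→d6:-→d7:-→d8:H4  best=H4
  + 140.179.184.125/32 (H2) depth=32
  - 227.0.0.0/8 clear@8
  ? 140.179.184.125  path d0:H2→d1:-→d2:-→d3:-→d4:-→d5:-→d6:-→d7:-→d8:-→d9:-→d10:-→d11:-→d12:-→d13:-→d14:-→d15:-→d16:-→d17:-→d18:-→d19:-→d20:-→d21:-→d22:-→d23:-→d24:-→d25:-→d26:-→d27:-→d28:-→d29:-→d30:-→d31:-→d32:H2  best=H2
  ? 140.179.185.125  path d0:H2→d1:-→d2:-→d3:-→d4:-→d5:-→d6:-→d7:-→d8:-→d9:-→d10:-→d11:-→d12:-→d13:-→d14:-→d15:-→d16:-→d17:-→d18:-→d19:-→d20:-→d21:-→d22:-→d23:-  best=H2
  ? 140.179.184.125  path d0:H2→d1:-→d2:-→d3:-→d4:-→d5:-→d6:-→d7:-→d8:-→d9:-→d10:-→d11:-→d12:-→d13:-→d14:-→d15:-→d16:-→d17:-→d18:-→d19:-→d20:-→d21:-→d22:-→d23:-→d24:-→d25:-→d26:-→d27:-→d28:-→d29:-→d30:-→d31:-→d32:H2  best=H2
  - 140.179.184.125/32 clear@32
  + 37.151.128.0/20 (H5) depth=20
  - 37.151.128.0/20 clear@20
  ? 140.14.17.64  path d0:H2→d1:-→d2:-→d3:-→d4:-→d5:-→d6:-→d7:-→d8:-  best=H2
  + 37.151.0.0/16 (H1) depth=16
  + 140.179.184.112/28 (H1) depth=28
  + 0.0.0.0/0 (H0) depth=0

== LOOKUPS ==
["H2","H2","H4","H4","H2","H2","H2","H2"]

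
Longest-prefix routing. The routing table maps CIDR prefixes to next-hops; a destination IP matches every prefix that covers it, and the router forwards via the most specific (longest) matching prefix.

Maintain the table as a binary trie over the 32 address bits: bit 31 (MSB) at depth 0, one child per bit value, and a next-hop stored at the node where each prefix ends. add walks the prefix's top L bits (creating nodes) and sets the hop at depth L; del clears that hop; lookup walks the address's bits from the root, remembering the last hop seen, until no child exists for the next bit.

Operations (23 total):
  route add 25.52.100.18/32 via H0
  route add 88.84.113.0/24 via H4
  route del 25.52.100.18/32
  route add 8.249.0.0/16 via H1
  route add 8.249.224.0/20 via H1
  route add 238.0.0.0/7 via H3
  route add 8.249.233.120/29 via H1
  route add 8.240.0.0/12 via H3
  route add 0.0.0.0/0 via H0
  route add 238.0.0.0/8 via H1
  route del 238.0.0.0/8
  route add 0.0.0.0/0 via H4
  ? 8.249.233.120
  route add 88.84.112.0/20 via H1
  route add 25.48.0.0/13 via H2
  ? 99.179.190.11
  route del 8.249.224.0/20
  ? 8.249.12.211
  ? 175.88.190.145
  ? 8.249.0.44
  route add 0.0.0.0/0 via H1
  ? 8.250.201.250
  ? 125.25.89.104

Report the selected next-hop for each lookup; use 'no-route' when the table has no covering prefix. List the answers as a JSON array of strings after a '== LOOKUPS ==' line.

Trace:
  add 25.52.100.18/32 -> H0 at depth 32
  add 88.84.113.0/24 -> H4 at depth 24
  del 25.52.100.18/32 (clear depth 32)
  add 8.249.0.0/16 -> H1 at depth 16
  add 8.249.224.0/20 -> H1 at depth 20
  add 238.0.0.0/7 -> H3 at depth 7
  add 8.249.233.120/29 -> H1 at depth 29
  add 8.240.0.0/12 -> H3 at depth 12
  add 0.0.0.0/0 -> H0 at depth 0
  add 238.0.0.0/8 -> H1 at depth 8
  del 238.0.0.0/8 (clear depth 8)
  add 0.0.0.0/0 -> H4 at depth 0
  ? 8.249.233.120  path d0:H4→d1:-→d2:-→d3:-→d4:-→d5:-→d6:-→d7:-→d8:-→d9:-→d10:-→d11:-→d12:H3→d13:-→d14:-→d15:-→d16:H1→d17:-→d18:-→d19:-→d20:H1→d21:-→d22:-→d23:-→d24:-→d25:-→d26:-→d27:-→d28:-→d29:H1  best=H1
  add 88.84.112.0/20 -> H1 at depth 20
  add 25.48.0.0/13 -> H2 at depth 13
  ? 99.179.190.11  path d0:H4→d1:-→d2:-  best=H4
  del 8.249.224.0/20 (clear depth 20)
  ? 8.249.12.211  path d0:H4→d1:-→d2:-→d3:-→d4:-→d5:-→d6:-→d7:-→d8:-→d9:-→d10:-→d11:-→d12:H3→d13:-→d14:-→d15:-→d16:H1  best=H1
  ? 175.88.190.145  path d0:H4→d1:-  best=H4
  ? 8.249.0.44  path d0:H4→d1:-→d2:-→d3:-→d4:-→d5:-→d6:-→d7:-→d8:-→d9:-→d10:-→d11:-→d12:H3→d13:-→d14:-→d15:-→d16:H1  best=H1
  add 0.0.0.0/0 -> H1 at depth 0
  ? 8.250.201.250  path d0:H1→d1:-→d2:-→d3:-→d4:-→d5:-→d6:-→d7:-→d8:-→d9:-→d10:-→d11:-→d12:H3→d13:-→d14:-  best=H3
  ? 125.25.89.104  path d0:H1→d1:-→d2:-  best=H1

== LOOKUPS ==
["H1","H4","H1","H4","H1","H3","H1"]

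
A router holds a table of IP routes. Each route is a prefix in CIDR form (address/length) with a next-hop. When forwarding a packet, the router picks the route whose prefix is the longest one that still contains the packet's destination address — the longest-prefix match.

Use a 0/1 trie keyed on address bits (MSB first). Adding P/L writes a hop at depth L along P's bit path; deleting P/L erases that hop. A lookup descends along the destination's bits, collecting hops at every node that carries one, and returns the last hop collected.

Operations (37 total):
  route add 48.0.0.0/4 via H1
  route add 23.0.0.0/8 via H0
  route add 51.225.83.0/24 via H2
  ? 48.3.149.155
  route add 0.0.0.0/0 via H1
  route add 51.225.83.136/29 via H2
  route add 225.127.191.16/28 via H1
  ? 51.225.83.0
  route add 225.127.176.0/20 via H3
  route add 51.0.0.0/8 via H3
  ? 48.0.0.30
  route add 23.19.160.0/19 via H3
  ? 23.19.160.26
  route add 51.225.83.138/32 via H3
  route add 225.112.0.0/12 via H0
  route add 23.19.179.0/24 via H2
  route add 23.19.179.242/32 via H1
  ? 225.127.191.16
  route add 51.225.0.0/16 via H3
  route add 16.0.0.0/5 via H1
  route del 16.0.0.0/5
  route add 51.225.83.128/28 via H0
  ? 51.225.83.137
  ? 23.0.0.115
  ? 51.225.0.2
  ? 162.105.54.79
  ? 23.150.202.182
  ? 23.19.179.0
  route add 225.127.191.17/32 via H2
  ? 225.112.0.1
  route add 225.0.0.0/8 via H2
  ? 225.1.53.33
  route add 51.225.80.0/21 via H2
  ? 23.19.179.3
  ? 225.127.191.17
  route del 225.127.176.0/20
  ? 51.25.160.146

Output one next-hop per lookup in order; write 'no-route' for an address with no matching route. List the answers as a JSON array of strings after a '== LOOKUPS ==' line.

Process each operation:
  add 48.0.0.0/4 -> H1 at depth 4
  add 23.0.0.0/8 -> H0 at depth 8
  add 51.225.83.0/24 -> H2 at depth 24
  Q 48.3.149.155: descend 001100 ; hops seen [H1] ; pick H1
  add 0.0.0.0/0 -> H1 at depth 0
  add 51.225.83.136/29 -> H2 at depth 29
  add 225.127.191.16/28 -> H1 at depth 28
  Q 51.225.83.0: descend 001100111110000101010011 ; hops seen [H1,H1,H2] ; pick H2
  add 225.127.176.0/20 -> H3 at depth 20
  add 51.0.0.0/8 -> H3 at depth 8
  Q 48.0.0.30: descend 001100 ; hops seen [H1,H1] ; pick H1
  add 23.19.160.0/19 -> H3 at depth 19
  Q 23.19.160.26: descend 0001011100010011101 ; hops seen [H1,H0,H3] ; pick H3
  add 51.225.83.138/32 -> H3 at depth 32
  add 225.112.0.0/12 -> H0 at depth 12
  add 23.19.179.0/24 -> H2 at depth 24
  add 23.19.179.242/32 -> H1 at depth 32
  Q 225.127.191.16: descend 1110000101111111101111110001 ; hops seen [H1,H0,H3,H1] ; pick H1
  add 51.225.0.0/16 -> H3 at depth 16
  add 16.0.0.0/5 -> H1 at depth 5
  - 16.0.0.0/5 clear@5
  add 51.225.83.128/28 -> H0 at depth 28
  Q 51.225.83.137: descend 001100111110000101010011100010 ; hops seen [H1,H1,H3,H3,H2,H0,H2] ; pick H2
  Q 23.0.0.115: descend 00010111000 ; hops seen [H1,H0] ; pick H0
  Q 51.225.0.2: descend 00110011111000010 ; hops seen [H1,H1,H3,H3] ; pick H3
  Q 162.105.54.79: descend 1 ; hops seen [H1] ; pick H1
  Q 23.150.202.182: descend 00010111 ; hops seen [H1,H0] ; pick H0
  Q 23.19.179.0: descend 000101110001001110110011 ; hops seen [H1,H0,H3,H2] ; pick H2
  add 225.127.191.17/32 -> H2 at depth 32
  Q 225.112.0.1: descend 111000010111 ; hops seen [H1,H0] ; pick H0
  add 225.0.0.0/8 -> H2 at depth 8
  Q 225.1.53.33: descend 111000010 ; hops seen [H1,H2] ; pick H2
  add 51.225.80.0/21 -> H2 at depth 21
  Q 23.19.179.3: descend 000101110001001110110011 ; hops seen [H1,H0,H3,H2] ; pick H2
  Q 225.127.191.17: descend 11100001011111111011111100010001 ; hops seen [H1,H2,H0,H3,H1,H2] ; pick H2
  - 225.127.176.0/20 clear@20
  Q 51.25.160.146: descend 00110011 ; hops seen [H1,H1,H3] ; pick H3

== LOOKUPS ==
["H1","H2","H1","H3","H1","H2","H0","H3","H1","H0","H2","H0","H2","H2","H2","H3"]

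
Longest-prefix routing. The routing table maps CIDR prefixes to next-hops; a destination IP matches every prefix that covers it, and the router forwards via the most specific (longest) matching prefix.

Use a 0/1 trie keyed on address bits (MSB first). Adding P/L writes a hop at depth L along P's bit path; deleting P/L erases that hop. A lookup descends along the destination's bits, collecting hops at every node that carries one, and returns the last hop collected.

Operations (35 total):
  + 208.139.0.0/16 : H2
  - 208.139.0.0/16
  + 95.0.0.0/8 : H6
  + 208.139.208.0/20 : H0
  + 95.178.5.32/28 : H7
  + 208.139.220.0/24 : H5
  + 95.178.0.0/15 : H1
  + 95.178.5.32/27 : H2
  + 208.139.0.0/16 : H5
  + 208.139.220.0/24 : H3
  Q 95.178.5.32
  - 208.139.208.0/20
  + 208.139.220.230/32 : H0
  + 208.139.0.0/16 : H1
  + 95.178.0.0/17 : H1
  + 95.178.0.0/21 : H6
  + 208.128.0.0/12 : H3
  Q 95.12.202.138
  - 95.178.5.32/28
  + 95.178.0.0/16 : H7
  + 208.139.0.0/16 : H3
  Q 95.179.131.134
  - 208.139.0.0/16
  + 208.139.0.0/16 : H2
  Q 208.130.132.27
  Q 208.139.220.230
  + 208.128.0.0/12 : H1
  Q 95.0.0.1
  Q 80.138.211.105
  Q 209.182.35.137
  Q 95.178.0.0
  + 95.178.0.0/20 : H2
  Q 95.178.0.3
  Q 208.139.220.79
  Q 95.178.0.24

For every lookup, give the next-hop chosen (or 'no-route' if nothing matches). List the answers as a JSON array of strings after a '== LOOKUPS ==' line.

Apply in order:
  + 208.139.0.0/16 (H2) depth=16
  del 208.139.0.0/16 (clear depth 16)
  + 95.0.0.0/8 (H6) depth=8
  + 208.139.208.0/20 (H0) depth=20
  + 95.178.5.32/28 (H7) depth=28
  + 208.139.220.0/24 (H5) depth=24
  + 95.178.0.0/15 (H1) depth=15
  + 95.178.5.32/27 (H2) depth=27
  + 208.139.0.0/16 (H5) depth=16
  + 208.139.220.0/24 (H3) depth=24
  ? 95.178.5.32  path d0:-→d1:-→d2:-→d3:-→d4:-→d5:-→d6:-→d7:-→d8:H6→d9:-→d10:-→d11:-→d12:-→d13:-→d14:-→d15:H1→d16:-→d17:-→d18:-→d19:-→d20:-→d21:-→d22:-→d23:-→d24:-→d25:-→d26:-→d27:H2→d28:H7  best=H7
  del 208.139.208.0/20 (clear depth 20)
  + 208.139.220.230/32 (H0) depth=32
  + 208.139.0.0/16 (H1) depth=16
  + 95.178.0.0/17 (H1) depth=17
  + 95.178.0.0/21 (H6) depth=21
  + 208.128.0.0/12 (H3) depth=12
  ? 95.12.202.138  path d0:-→d1:-→d2:-→d3:-→d4:-→d5:-→d6:-→d7:-→d8:H6  best=H6
  del 95.178.5.32/28 (clear depth 28)
  + 95.178.0.0/16 (H7) depth=16
  + 208.139.0.0/16 (H3) depth=16
  ? 95.179.131.134  path d0:-→d1:-→d2:-→d3:-→d4:-→d5:-→d6:-→d7:-→d8:H6→d9:-→d10:-→d11:-→d12:-→d13:-→d14:-→d15:H1  best=H1
  del 208.139.0.0/16 (clear depth 16)
  + 208.139.0.0/16 (H2) depth=16
  ? 208.130.132.27  path d0:-→d1:-→d2:-→d3:-→d4:-→d5:-→d6:-→d7:-→d8:-→d9:-→d10:-→d11:-→d12:H3  best=H3
  ? 208.139.220.230  path d0:-→d1:-→d2:-→d3:-→d4:-→d5:-→d6:-→d7:-→d8:-→d9:-→d10:-→d11:-→d12:H3→d13:-→d14:-→d15:-→d16:H2→d17:-→d18:-→d19:-→d20:-→d21:-→d22:-→d23:-→d24:H3→d25:-→d26:-→d27:-→d28:-→d29:-→d30:-→d31:-→d32:H0  best=H0
  + 208.128.0.0/12 (H1) depth=12
  ? 95.0.0.1  path d0:-→d1:-→d2:-→d3:-→d4:-→d5:-→d6:-→d7:-→d8:H6  best=H6
  ? 80.138.211.105  path d0:-→d1:-→d2:-→d3:-→d4:-  best=no-route
  ? 209.182.35.137  path d0:-→d1:-→d2:-→d3:-→d4:-→d5:-→d6:-→d7:-  best=no-route
  ? 95.178.0.0  path d0:-→d1:-→d2:-→d3:-→d4:-→d5:-→d6:-→d7:-→d8:H6→d9:-→d10:-→d11:-→d12:-→d13:-→d14:-→d15:H1→d16:H7→d17:H1→d18:-→d19:-→d20:-→d21:H6  best=H6
  + 95.178.0.0/20 (H2) depth=20
  ? 95.178.0.3  path d0:-→d1:-→d2:-→d3:-→d4:-→d5:-→d6:-→d7:-→d8:H6→d9:-→d10:-→d11:-→d12:-→d13:-→d14:-→d15:H1→d16:H7→d17:H1→d18:-→d19:-→d20:H2→d21:H6  best=H6
  ? 208.139.220.79  path d0:-→d1:-→d2:-→d3:-→d4:-→d5:-→d6:-→d7:-→d8:-→d9:-→d10:-→d11:-→d12:H1→d13:-→d14:-→d15:-→d16:H2→d17:-→d18:-→d19:-→d20:-→d21:-→d22:-→d23:-→d24:H3  best=H3
  ? 95.178.0.24  path d0:-→d1:-→d2:-→d3:-→d4:-→d5:-→d6:-→d7:-→d8:H6→d9:-→d10:-→d11:-→d12:-→d13:-→d14:-→d15:H1→d16:H7→d17:H1→d18:-→d19:-→d20:H2→d21:H6  best=H6

== LOOKUPS ==
["H7","H6","H1","H3","H0","H6","no-route","no-route","H6","H6","H3","H6"]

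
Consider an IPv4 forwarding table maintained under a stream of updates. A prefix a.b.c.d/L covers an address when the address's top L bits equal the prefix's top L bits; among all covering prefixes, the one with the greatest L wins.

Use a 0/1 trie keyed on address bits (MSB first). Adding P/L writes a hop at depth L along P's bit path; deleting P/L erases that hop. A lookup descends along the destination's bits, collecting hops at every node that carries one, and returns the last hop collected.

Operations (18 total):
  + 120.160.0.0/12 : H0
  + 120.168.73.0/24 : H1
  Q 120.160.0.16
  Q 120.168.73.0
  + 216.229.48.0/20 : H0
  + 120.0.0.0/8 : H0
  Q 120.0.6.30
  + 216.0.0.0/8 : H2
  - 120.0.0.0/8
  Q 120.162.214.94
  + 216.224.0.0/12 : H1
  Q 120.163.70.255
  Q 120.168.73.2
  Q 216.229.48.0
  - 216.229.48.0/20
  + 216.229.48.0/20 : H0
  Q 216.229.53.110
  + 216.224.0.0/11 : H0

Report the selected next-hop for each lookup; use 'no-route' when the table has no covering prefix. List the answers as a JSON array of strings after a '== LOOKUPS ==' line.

Trace:
  + 120.160.0.0/12 (H0) depth=12
  + 120.168.73.0/24 (H1) depth=24
  Q 120.160.0.16: descend 011110001010 ; hops seen [H0] ; pick H0
  Q 120.168.73.0: descend 011110001010100001001001 ; hops seen [H0,H1] ; pick H1
  + 216.229.48.0/20 (H0) depth=20
  + 120.0.0.0/8 (H0) depth=8
  Q 120.0.6.30: descend 01111000 ; hops seen [H0] ; pick H0
  + 216.0.0.0/8 (H2) depth=8
  - 120.0.0.0/8 clear@8
  Q 120.162.214.94: descend 011110001010 ; hops seen [H0] ; pick H0
  + 216.224.0.0/12 (H1) depth=12
  Q 120.163.70.255: descend 011110001010 ; hops seen [H0] ; pick H0
  Q 120.168.73.2: descend 011110001010100001001001 ; hops seen [H0,H1] ; pick H1
  Q 216.229.48.0: descend 11011000111001010011 ; hops seen [H2,H1,H0] ; pick H0
  - 216.229.48.0/20 clear@20
  + 216.229.48.0/20 (H0) depth=20
  Q 216.229.53.110: descend 11011000111001010011 ; hops seen [H2,H1,H0] ; pick H0
  + 216.224.0.0/11 (H0) depth=11

== LOOKUPS ==
["H0","H1","H0","H0","H0","H1","H0","H0"]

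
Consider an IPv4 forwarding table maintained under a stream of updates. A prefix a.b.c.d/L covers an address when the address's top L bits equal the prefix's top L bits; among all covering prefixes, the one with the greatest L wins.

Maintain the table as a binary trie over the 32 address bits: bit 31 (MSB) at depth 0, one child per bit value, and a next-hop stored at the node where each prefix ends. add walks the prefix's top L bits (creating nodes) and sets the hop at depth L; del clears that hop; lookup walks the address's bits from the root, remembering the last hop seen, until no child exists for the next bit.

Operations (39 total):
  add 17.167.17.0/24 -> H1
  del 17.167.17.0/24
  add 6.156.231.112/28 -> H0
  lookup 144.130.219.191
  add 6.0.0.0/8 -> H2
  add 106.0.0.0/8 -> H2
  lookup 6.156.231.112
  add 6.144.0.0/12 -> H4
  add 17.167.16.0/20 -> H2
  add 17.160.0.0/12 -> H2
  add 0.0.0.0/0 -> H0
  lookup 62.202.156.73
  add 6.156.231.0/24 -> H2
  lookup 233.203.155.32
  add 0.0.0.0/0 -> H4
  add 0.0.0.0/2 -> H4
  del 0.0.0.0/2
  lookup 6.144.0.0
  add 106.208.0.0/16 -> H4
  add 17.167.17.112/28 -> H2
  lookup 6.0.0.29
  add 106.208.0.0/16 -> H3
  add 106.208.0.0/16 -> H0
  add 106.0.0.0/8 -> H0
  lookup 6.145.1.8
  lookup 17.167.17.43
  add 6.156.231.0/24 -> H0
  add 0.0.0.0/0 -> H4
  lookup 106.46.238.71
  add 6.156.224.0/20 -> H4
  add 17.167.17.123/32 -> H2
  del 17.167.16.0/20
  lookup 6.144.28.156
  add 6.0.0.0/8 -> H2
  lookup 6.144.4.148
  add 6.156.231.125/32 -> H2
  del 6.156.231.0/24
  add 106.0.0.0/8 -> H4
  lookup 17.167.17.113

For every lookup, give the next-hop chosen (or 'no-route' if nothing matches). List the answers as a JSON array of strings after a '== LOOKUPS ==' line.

Apply in order:
  add 17.167.17.0/24 -> H1 at depth 24
  - 17.167.17.0/24 clear@24
  add 6.156.231.112/28 -> H0 at depth 28
  lookup 144.130.219.191: bits ε walk d0:- -> no-route
  add 6.0.0.0/8 -> H2 at depth 8
  add 106.0.0.0/8 -> H2 at depth 8
  lookup 6.156.231.112: bits 0000011010011100111001110111 walk d0:-→d1:-→d2:-→d3:-→d4:-→d5:-→d6:-→d7:-→d8:H2→d9:-→d10:-→d11:-→d12:-→d13:-→d14:-→d15:-→d16:-→d17:-→d18:-→d19:-→d20:-→d21:-→d22:-→d23:-→d24:-→d25:-→d26:-→d27:-→d28:H0 -> H0
  add 6.144.0.0/12 -> H4 at depth 12
  add 17.167.16.0/20 -> H2 at depth 20
  add 17.160.0.0/12 -> H2 at depth 12
  add 0.0.0.0/0 -> H0 at depth 0
  lookup 62.202.156.73: bits 00 walk d0:H0→d1:-→d2:- -> H0
  add 6.156.231.0/24 -> H2 at depth 24
  lookup 233.203.155.32: bits ε walk d0:H0 -> H0
  add 0.0.0.0/0 -> H4 at depth 0
  add 0.0.0.0/2 -> H4 at depth 2
  - 0.0.0.0/2 clear@2
  lookup 6.144.0.0: bits 000001101001 walk d0:H4→d1:-→d2:-→d3:-→d4:-→d5:-→d6:-→d7:-→d8:H2→d9:-→d10:-→d11:-→d12:H4 -> H4
  add 106.208.0.0/16 -> H4 at depth 16
  add 17.167.17.112/28 -> H2 at depth 28
  lookup 6.0.0.29: bits 00000110 walk d0:H4→d1:-→d2:-→d3:-→d4:-→d5:-→d6:-→d7:-→d8:H2 -> H2
  add 106.208.0.0/16 -> H3 at depth 16
  add 106.208.0.0/16 -> H0 at depth 16
  add 106.0.0.0/8 -> H0 at depth 8
  lookup 6.145.1.8: bits 000001101001 walk d0:H4→d1:-→d2:-→d3:-→d4:-→d5:-→d6:-→d7:-→d8:H2→d9:-→d10:-→d11:-→d12:H4 -> H4
  lookup 17.167.17.43: bits 0001000110100111000100010 walk d0:H4→d1:-→d2:-→d3:-→d4:-→d5:-→d6:-→d7:-→d8:-→d9:-→d10:-→d11:-→d12:H2→d13:-→d14:-→d15:-→d16:-→d17:-→d18:-→d19:-→d20:H2→d21:-→d22:-→d23:-→d24:-→d25:- -> H2
  add 6.156.231.0/24 -> H0 at depth 24
  add 0.0.0.0/0 -> H4 at depth 0
  lookup 106.46.238.71: bits 01101010 walk d0:H4→d1:-→d2:-→d3:-→d4:-→d5:-→d6:-→d7:-→d8:H0 -> H0
  add 6.156.224.0/20 -> H4 at depth 20
  add 17.167.17.123/32 -> H2 at depth 32
  - 17.167.16.0/20 clear@20
  lookup 6.144.28.156: bits 000001101001 walk d0:H4→d1:-→d2:-→d3:-→d4:-→d5:-→d6:-→d7:-→d8:H2→d9:-→d10:-→d11:-→d12:H4 -> H4
  add 6.0.0.0/8 -> H2 at depth 8
  lookup 6.144.4.148: bits 000001101001 walk d0:H4→d1:-→d2:-→d3:-→d4:-→d5:-→d6:-→d7:-→d8:H2→d9:-→d10:-→d11:-→d12:H4 -> H4
  add 6.156.231.125/32 -> H2 at depth 32
  - 6.156.231.0/24 clear@24
  add 106.0.0.0/8 -> H4 at depth 8
  lookup 17.167.17.113: bits 0001000110100111000100010111 walk d0:H4→d1:-→d2:-→d3:-→d4:-→d5:-→d6:-→d7:-→d8:-→d9:-→d10:-→d11:-→d12:H2→d13:-→d14:-→d15:-→d16:-→d17:-→d18:-→d19:-→d20:-→d21:-→d22:-→d23:-→d24:-→d25:-→d26:-→d27:-→d28:H2 -> H2

== LOOKUPS ==
["no-route","H0","H0","H0","H4","H2","H4","H2","H0","H4","H4","H2"]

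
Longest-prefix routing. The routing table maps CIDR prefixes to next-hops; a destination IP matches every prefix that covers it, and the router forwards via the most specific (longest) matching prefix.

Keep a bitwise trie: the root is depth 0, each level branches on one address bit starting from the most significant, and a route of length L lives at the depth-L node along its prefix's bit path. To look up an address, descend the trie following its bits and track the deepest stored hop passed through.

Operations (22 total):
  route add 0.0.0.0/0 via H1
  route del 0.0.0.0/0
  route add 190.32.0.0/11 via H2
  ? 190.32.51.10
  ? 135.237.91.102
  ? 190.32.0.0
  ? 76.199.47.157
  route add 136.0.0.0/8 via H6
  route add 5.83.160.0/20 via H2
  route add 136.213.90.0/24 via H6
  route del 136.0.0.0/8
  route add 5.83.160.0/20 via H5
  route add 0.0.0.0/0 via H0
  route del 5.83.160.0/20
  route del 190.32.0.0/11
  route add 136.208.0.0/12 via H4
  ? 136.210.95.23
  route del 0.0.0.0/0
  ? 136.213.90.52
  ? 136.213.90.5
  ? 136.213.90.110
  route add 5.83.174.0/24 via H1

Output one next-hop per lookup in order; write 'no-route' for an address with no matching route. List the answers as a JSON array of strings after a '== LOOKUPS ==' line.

Trace:
  + 0.0.0.0/0 (H1) depth=0
  - 0.0.0.0/0 clear@0
  + 190.32.0.0/11 (H2) depth=11
  lookup 190.32.51.10: bits 10111110001 walk d0:-→d1:-→d2:-→d3:-→d4:-→d5:-→d6:-→d7:-→d8:-→d9:-→d10:-→d11:H2 -> H2
  lookup 135.237.91.102: bits 10 walk d0:-→d1:-→d2:- -> no-route
  lookup 190.32.0.0: bits 10111110001 walk d0:-→d1:-→d2:-→d3:-→d4:-→d5:-→d6:-→d7:-→d8:-→d9:-→d10:-→d11:H2 -> H2
  lookup 76.199.47.157: bits ε walk d0:- -> no-route
  + 136.0.0.0/8 (H6) depth=8
  + 5.83.160.0/20 (H2) depth=20
  + 136.213.90.0/24 (H6) depth=24
  - 136.0.0.0/8 clear@8
  + 5.83.160.0/20 (H5) depth=20
  + 0.0.0.0/0 (H0) depth=0
  - 5.83.160.0/20 clear@20
  - 190.32.0.0/11 clear@11
  + 136.208.0.0/12 (H4) depth=12
  lookup 136.210.95.23: bits 1000100011010 walk d0:H0→d1:-→d2:-→d3:-→d4:-→d5:-→d6:-→d7:-→d8:-→d9:-→d10:-→d11:-→d12:H4→d13:- -> H4
  - 0.0.0.0/0 clear@0
  lookup 136.213.90.52: bits 100010001101010101011010 walk d0:-→d1:-→d2:-→d3:-→d4:-→d5:-→d6:-→d7:-→d8:-→d9:-→d10:-→d11:-→d12:H4→d13:-→d14:-→d15:-→d16:-→d17:-→d18:-→d19:-→d20:-→d21:-→d22:-→d23:-→d24:H6 -> H6
  lookup 136.213.90.5: bits 100010001101010101011010 walk d0:-→d1:-→d2:-→d3:-→d4:-→d5:-→d6:-→d7:-→d8:-→d9:-→d10:-→d11:-→d12:H4→d13:-→d14:-→d15:-→d16:-→d17:-→d18:-→d19:-→d20:-→d21:-→d22:-→d23:-→d24:H6 -> H6
  lookup 136.213.90.110: bits 100010001101010101011010 walk d0:-→d1:-→d2:-→d3:-→d4:-→d5:-→d6:-→d7:-→d8:-→d9:-→d10:-→d11:-→d12:H4→d13:-→d14:-→d15:-→d16:-→d17:-→d18:-→d19:-→d20:-→d21:-→d22:-→d23:-→d24:H6 -> H6
  + 5.83.174.0/24 (H1) depth=24

== LOOKUPS ==
["H2","no-route","H2","no-route","H4","H6","H6","H6"]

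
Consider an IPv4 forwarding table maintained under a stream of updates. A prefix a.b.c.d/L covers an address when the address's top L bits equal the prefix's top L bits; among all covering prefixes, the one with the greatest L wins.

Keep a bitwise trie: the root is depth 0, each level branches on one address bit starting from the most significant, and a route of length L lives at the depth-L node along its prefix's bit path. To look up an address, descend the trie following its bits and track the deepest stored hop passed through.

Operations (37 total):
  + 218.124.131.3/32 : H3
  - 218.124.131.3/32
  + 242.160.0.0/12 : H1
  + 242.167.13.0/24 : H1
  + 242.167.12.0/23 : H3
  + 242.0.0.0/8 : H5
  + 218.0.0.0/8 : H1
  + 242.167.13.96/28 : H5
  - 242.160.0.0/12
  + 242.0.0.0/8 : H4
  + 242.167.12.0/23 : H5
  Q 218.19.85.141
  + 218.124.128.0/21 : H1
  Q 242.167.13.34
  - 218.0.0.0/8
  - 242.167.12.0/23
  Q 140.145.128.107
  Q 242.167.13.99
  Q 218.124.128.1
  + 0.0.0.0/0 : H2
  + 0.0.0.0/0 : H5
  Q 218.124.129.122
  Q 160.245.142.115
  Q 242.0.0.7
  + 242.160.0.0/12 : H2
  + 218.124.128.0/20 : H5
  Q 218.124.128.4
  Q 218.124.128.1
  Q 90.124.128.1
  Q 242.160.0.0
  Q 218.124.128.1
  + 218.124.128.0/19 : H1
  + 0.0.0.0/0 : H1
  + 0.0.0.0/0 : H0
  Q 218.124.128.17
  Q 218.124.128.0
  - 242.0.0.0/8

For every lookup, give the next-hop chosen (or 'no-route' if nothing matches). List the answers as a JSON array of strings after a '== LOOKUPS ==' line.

Apply in order:
  add 218.124.131.3/32 -> H3 at depth 32
  - 218.124.131.3/32 clear@32
  add 242.160.0.0/12 -> H1 at depth 12
  add 242.167.13.0/24 -> H1 at depth 24
  add 242.167.12.0/23 -> H3 at depth 23
  add 242.0.0.0/8 -> H5 at depth 8
  add 218.0.0.0/8 -> H1 at depth 8
  add 242.167.13.96/28 -> H5 at depth 28
  - 242.160.0.0/12 clear@12
  add 242.0.0.0/8 -> H4 at depth 8
  add 242.167.12.0/23 -> H5 at depth 23
  ? 218.19.85.141  path d0:-→d1:-→d2:-→d3:-→d4:-→d5:-→d6:-→d7:-→d8:H1→d9:-  best=H1
  add 218.124.128.0/21 -> H1 at depth 21
  ? 242.167.13.34  path d0:-→d1:-→d2:-→d3:-→d4:-→d5:-→d6:-→d7:-→d8:H4→d9:-→d10:-→d11:-→d12:-→d13:-→d14:-→d15:-→d16:-→d17:-→d18:-→d19:-→d20:-→d21:-→d22:-→d23:H5→d24:H1→d25:-  best=H1
  - 218.0.0.0/8 clear@8
  - 242.167.12.0/23 clear@23
  ? 140.145.128.107  path d0:-→d1:-  best=no-route
  ? 242.167.13.99  path d0:-→d1:-→d2:-→d3:-→d4:-→d5:-→d6:-→d7:-→d8:H4→d9:-→d10:-→d11:-→d12:-→d13:-→d14:-→d15:-→d16:-→d17:-→d18:-→d19:-→d20:-→d21:-→d22:-→d23:-→d24:H1→d25:-→d26:-→d27:-→d28:H5  best=H5
  ? 218.124.128.1  path d0:-→d1:-→d2:-→d3:-→d4:-→d5:-→d6:-→d7:-→d8:-→d9:-→d10:-→d11:-→d12:-→d13:-→d14:-→d15:-→d16:-→d17:-→d18:-→d19:-→d20:-→d21:H1→d22:-  best=H1
  add 0.0.0.0/0 -> H2 at depth 0
  add 0.0.0.0/0 -> H5 at depth 0
  ? 218.124.129.122  path d0:H5→d1:-→d2:-→d3:-→d4:-→d5:-→d6:-→d7:-→d8:-→d9:-→d10:-→d11:-→d12:-→d13:-→d14:-→d15:-→d16:-→d17:-→d18:-→d19:-→d20:-→d21:H1→d22:-  best=H1
  ? 160.245.142.115  path d0:H5→d1:-  best=H5
  ? 242.0.0.7  path d0:H5→d1:-→d2:-→d3:-→d4:-→d5:-→d6:-→d7:-→d8:H4  best=H4
  add 242.160.0.0/12 -> H2 at depth 12
  add 218.124.128.0/20 -> H5 at depth 20
  ? 218.124.128.4  path d0:H5→d1:-→d2:-→d3:-→d4:-→d5:-→d6:-→d7:-→d8:-→d9:-→d10:-→d11:-→d12:-→d13:-→d14:-→d15:-→d16:-→d17:-→d18:-→d19:-→d20:H5→d21:H1→d22:-  best=H1
  ? 218.124.128.1  path d0:H5→d1:-→d2:-→d3:-→d4:-→d5:-→d6:-→d7:-→d8:-→d9:-→d10:-→d11:-→d12:-→d13:-→d14:-→d15:-→d16:-→d17:-→d18:-→d19:-→d20:H5→d21:H1→d22:-  best=H1
  ? 90.124.128.1  path d0:H5  best=H5
  ? 242.160.0.0  path d0:H5→d1:-→d2:-→d3:-→d4:-→d5:-→d6:-→d7:-→d8:H4→d9:-→d10:-→d11:-→d12:H2→d13:-  best=H2
  ? 218.124.128.1  path d0:H5→d1:-→d2:-→d3:-→d4:-→d5:-→d6:-→d7:-→d8:-→d9:-→d10:-→d11:-→d12:-→d13:-→d14:-→d15:-→d16:-→d17:-→d18:-→d19:-→d20:H5→d21:H1→d22:-  best=H1
  add 218.124.128.0/19 -> H1 at depth 19
  add 0.0.0.0/0 -> H1 at depth 0
  add 0.0.0.0/0 -> H0 at depth 0
  ? 218.124.128.17  path d0:H0→d1:-→d2:-→d3:-→d4:-→d5:-→d6:-→d7:-→d8:-→d9:-→d10:-→d11:-→d12:-→d13:-→d14:-→d15:-→d16:-→d17:-→d18:-→d19:H1→d20:H5→d21:H1→d22:-  best=H1
  ? 218.124.128.0  path d0:H0→d1:-→d2:-→d3:-→d4:-→d5:-→d6:-→d7:-→d8:-→d9:-→d10:-→d11:-→d12:-→d13:-→d14:-→d15:-→d16:-→d17:-→d18:-→d19:H1→d20:H5→d21:H1→d22:-  best=H1
  - 242.0.0.0/8 clear@8

== LOOKUPS ==
["H1","H1","no-route","H5","H1","H1","H5","H4","H1","H1","H5","H2","H1","H1","H1"]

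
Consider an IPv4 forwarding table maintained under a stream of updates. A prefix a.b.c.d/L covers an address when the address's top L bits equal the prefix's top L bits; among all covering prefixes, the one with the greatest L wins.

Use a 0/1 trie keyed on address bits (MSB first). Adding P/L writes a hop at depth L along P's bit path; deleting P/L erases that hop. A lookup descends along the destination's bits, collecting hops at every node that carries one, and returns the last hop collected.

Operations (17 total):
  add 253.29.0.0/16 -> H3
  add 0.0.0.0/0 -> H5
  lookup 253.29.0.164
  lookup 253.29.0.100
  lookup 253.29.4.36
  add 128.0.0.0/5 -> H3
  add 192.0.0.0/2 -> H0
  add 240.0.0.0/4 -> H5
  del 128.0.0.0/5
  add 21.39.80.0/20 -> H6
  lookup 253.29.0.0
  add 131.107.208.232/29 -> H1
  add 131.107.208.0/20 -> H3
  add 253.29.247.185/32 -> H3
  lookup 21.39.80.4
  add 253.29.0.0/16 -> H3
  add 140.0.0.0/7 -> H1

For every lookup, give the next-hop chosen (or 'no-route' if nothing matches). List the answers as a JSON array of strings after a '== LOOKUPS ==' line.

Apply in order:
  + 253.29.0.0/16 (H3) depth=16
  + 0.0.0.0/0 (H5) depth=0
  Q 253.29.0.164: descend 1111110100011101 ; hops seen [H5,H3] ; pick H3
  Q 253.29.0.100: descend 1111110100011101 ; hops seen [H5,H3] ; pick H3
  Q 253.29.4.36: descend 1111110100011101 ; hops seen [H5,H3] ; pick H3
  + 128.0.0.0/5 (H3) depth=5
  + 192.0.0.0/2 (H0) depth=2
  + 240.0.0.0/4 (H5) depth=4
  - 128.0.0.0/5 clear@5
  + 21.39.80.0/20 (H6) depth=20
  Q 253.29.0.0: descend 1111110100011101 ; hops seen [H5,H0,H5,H3] ; pick H3
  + 131.107.208.232/29 (H1) depth=29
  + 131.107.208.0/20 (H3) depth=20
  + 253.29.247.185/32 (H3) depth=32
  Q 21.39.80.4: descend 00010101001001110101 ; hops seen [H5,H6] ; pick H6
  + 253.29.0.0/16 (H3) depth=16
  + 140.0.0.0/7 (H1) depth=7

== LOOKUPS ==
["H3","H3","H3","H3","H6"]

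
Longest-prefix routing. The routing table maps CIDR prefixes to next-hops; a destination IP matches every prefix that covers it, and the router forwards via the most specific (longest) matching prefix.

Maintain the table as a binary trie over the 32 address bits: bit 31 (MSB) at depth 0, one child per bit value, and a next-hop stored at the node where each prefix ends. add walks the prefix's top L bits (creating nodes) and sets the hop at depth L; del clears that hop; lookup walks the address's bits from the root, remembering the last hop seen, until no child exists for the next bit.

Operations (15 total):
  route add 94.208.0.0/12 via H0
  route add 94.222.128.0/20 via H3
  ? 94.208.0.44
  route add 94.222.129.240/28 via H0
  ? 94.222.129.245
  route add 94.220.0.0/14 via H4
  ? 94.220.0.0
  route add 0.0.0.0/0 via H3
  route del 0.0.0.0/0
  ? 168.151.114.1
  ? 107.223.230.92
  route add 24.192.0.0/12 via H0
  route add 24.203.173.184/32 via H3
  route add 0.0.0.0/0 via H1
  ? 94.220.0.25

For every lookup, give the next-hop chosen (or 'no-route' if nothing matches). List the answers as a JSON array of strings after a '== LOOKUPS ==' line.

Apply in order:
  add 94.208.0.0/12 -> H0 at depth 12
  add 94.222.128.0/20 -> H3 at depth 20
  lookup 94.208.0.44: bits 010111101101 walk d0:-→d1:-→d2:-→d3:-→d4:-→d5:-→d6:-→d7:-→d8:-→d9:-→d10:-→d11:-→d12:H0 -> H0
  add 94.222.129.240/28 -> H0 at depth 28
  lookup 94.222.129.245: bits 0101111011011110100000011111 walk d0:-→d1:-→d2:-→d3:-→d4:-→d5:-→d6:-→d7:-→d8:-→d9:-→d10:-→d11:-→d12:H0→d13:-→d14:-→d15:-→d16:-→d17:-→d18:-→d19:-→d20:H3→d21:-→d22:-→d23:-→d24:-→d25:-→d26:-→d27:-→d28:H0 -> H0
  add 94.220.0.0/14 -> H4 at depth 14
  lookup 94.220.0.0: bits 01011110110111 walk d0:-→d1:-→d2:-→d3:-→d4:-→d5:-→d6:-→d7:-→d8:-→d9:-→d10:-→d11:-→d12:H0→d13:-→d14:H4 -> H4
  add 0.0.0.0/0 -> H3 at depth 0
  del 0.0.0.0/0 (clear depth 0)
  lookup 168.151.114.1: bits ε walk d0:- -> no-route
  lookup 107.223.230.92: bits 01 walk d0:-→d1:-→d2:- -> no-route
  add 24.192.0.0/12 -> H0 at depth 12
  add 24.203.173.184/32 -> H3 at depth 32
  add 0.0.0.0/0 -> H1 at depth 0
  lookup 94.220.0.25: bits 01011110110111 walk d0:H1→d1:-→d2:-→d3:-→d4:-→d5:-→d6:-→d7:-→d8:-→d9:-→d10:-→d11:-→d12:H0→d13:-→d14:H4 -> H4

== LOOKUPS ==
["H0","H0","H4","no-route","no-route","H4"]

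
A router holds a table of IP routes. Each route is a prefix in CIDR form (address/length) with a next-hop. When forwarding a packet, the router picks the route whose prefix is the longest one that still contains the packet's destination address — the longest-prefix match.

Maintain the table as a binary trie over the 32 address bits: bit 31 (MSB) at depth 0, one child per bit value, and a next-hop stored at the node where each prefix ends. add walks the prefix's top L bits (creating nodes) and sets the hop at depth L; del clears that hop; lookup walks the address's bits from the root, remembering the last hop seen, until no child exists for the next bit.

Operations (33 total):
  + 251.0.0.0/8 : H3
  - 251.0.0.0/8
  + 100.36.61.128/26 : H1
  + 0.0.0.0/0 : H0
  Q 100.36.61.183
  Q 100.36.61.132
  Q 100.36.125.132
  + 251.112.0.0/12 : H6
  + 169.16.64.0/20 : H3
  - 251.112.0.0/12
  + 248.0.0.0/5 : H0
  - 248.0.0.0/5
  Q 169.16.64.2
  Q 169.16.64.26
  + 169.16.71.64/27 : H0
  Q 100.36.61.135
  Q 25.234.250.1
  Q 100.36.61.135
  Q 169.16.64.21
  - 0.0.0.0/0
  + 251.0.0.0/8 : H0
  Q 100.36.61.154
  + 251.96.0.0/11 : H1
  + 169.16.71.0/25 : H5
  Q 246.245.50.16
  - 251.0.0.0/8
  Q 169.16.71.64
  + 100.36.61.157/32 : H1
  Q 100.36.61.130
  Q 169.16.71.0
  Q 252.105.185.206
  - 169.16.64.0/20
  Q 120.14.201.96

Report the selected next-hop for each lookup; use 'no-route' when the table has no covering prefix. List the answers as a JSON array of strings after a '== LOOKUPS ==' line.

Trace:
  + 251.0.0.0/8 (H3) depth=8
  - 251.0.0.0/8 clear@8
  + 100.36.61.128/26 (H1) depth=26
  + 0.0.0.0/0 (H0) depth=0
  ? 100.36.61.183  path d0:H0→d1:-→d2:-→d3:-→d4:-→d5:-→d6:-→d7:-→d8:-→d9:-→d10:-→d11:-→d12:-→d13:-→d14:-→d15:-→d16:-→d17:-→d18:-→d19:-→d20:-→d21:-→d22:-→d23:-→d24:-→d25:-→d26:H1  best=H1
  ? 100.36.61.132  path d0:H0→d1:-→d2:-→d3:-→d4:-→d5:-→d6:-→d7:-→d8:-→d9:-→d10:-→d11:-→d12:-→d13:-→d14:-→d15:-→d16:-→d17:-→d18:-→d19:-→d20:-→d21:-→d22:-→d23:-→d24:-→d25:-→d26:H1  best=H1
  ? 100.36.125.132  path d0:H0→d1:-→d2:-→d3:-→d4:-→d5:-→d6:-→d7:-→d8:-→d9:-→d10:-→d11:-→d12:-→d13:-→d14:-→d15:-→d16:-→d17:-  best=H0
  + 251.112.0.0/12 (H6) depth=12
  + 169.16.64.0/20 (H3) depth=20
  - 251.112.0.0/12 clear@12
  + 248.0.0.0/5 (H0) depth=5
  - 248.0.0.0/5 clear@5
  ? 169.16.64.2  path d0:H0→d1:-→d2:-→d3:-→d4:-→d5:-→d6:-→d7:-→d8:-→d9:-→d10:-→d11:-→d12:-→d13:-→d14:-→d15:-→d16:-→d17:-→d18:-→d19:-→d20:H3  best=H3
  ? 169.16.64.26  path d0:H0→d1:-→d2:-→d3:-→d4:-→d5:-→d6:-→d7:-→d8:-→d9:-→d10:-→d11:-→d12:-→d13:-→d14:-→d15:-→d16:-→d17:-→d18:-→d19:-→d20:H3  best=H3
  + 169.16.71.64/27 (H0) depth=27
  ? 100.36.61.135  path d0:H0→d1:-→d2:-→d3:-→d4:-→d5:-→d6:-→d7:-→d8:-→d9:-→d10:-→d11:-→d12:-→d13:-→d14:-→d15:-→d16:-→d17:-→d18:-→d19:-→d20:-→d21:-→d22:-→d23:-→d24:-→d25:-→d26:H1  best=H1
  ? 25.234.250.1  path d0:H0→d1:-  best=H0
  ? 100.36.61.135  path d0:H0→d1:-→d2:-→d3:-→d4:-→d5:-→d6:-→d7:-→d8:-→d9:-→d10:-→d11:-→d12:-→d13:-→d14:-→d15:-→d16:-→d17:-→d18:-→d19:-→d20:-→d21:-→d22:-→d23:-→d24:-→d25:-→d26:H1  best=H1
  ? 169.16.64.21  path d0:H0→d1:-→d2:-→d3:-→d4:-→d5:-→d6:-→d7:-→d8:-→d9:-→d10:-→d11:-→d12:-→d13:-→d14:-→d15:-→d16:-→d17:-→d18:-→d19:-→d20:H3→d21:-  best=H3
  - 0.0.0.0/0 clear@0
  + 251.0.0.0/8 (H0) depth=8
  ? 100.36.61.154  path d0:-→d1:-→d2:-→d3:-→d4:-→d5:-→d6:-→d7:-→d8:-→d9:-→d10:-→d11:-→d12:-→d13:-→d14:-→d15:-→d16:-→d17:-→d18:-→d19:-→d20:-→d21:-→d22:-→d23:-→d24:-→d25:-→d26:H1  best=H1
  + 251.96.0.0/11 (H1) depth=11
  + 169.16.71.0/25 (H5) depth=25
  ? 246.245.50.16  path d0:-→d1:-→d2:-→d3:-→d4:-  best=no-route
  - 251.0.0.0/8 clear@8
  ? 169.16.71.64  path d0:-→d1:-→d2:-→d3:-→d4:-→d5:-→d6:-→d7:-→d8:-→d9:-→d10:-→d11:-→d12:-→d13:-→d14:-→d15:-→d16:-→d17:-→d18:-→d19:-→d20:H3→d21:-→d22:-→d23:-→d24:-→d25:H5→d26:-→d27:H0  best=H0
  + 100.36.61.157/32 (H1) depth=32
  ? 100.36.61.130  path d0:-→d1:-→d2:-→d3:-→d4:-→d5:-→d6:-→d7:-→d8:-→d9:-→d10:-→d11:-→d12:-→d13:-→d14:-→d15:-→d16:-→d17:-→d18:-→d19:-→d20:-→d21:-→d22:-→d23:-→d24:-→d25:-→d26:H1→d27:-  best=H1
  ? 169.16.71.0  path d0:-→d1:-→d2:-→d3:-→d4:-→d5:-→d6:-→d7:-→d8:-→d9:-→d10:-→d11:-→d12:-→d13:-→d14:-→d15:-→d16:-→d17:-→d18:-→d19:-→d20:H3→d21:-→d22:-→d23:-→d24:-→d25:H5  best=H5
  ? 252.105.185.206  path d0:-→d1:-→d2:-→d3:-→d4:-→d5:-  best=no-route
  - 169.16.64.0/20 clear@20
  ? 120.14.201.96  path d0:-→d1:-→d2:-→d3:-  best=no-route

== LOOKUPS ==
["H1","H1","H0","H3","H3","H1","H0","H1","H3","H1","no-route","H0","H1","H5","no-route","no-route"]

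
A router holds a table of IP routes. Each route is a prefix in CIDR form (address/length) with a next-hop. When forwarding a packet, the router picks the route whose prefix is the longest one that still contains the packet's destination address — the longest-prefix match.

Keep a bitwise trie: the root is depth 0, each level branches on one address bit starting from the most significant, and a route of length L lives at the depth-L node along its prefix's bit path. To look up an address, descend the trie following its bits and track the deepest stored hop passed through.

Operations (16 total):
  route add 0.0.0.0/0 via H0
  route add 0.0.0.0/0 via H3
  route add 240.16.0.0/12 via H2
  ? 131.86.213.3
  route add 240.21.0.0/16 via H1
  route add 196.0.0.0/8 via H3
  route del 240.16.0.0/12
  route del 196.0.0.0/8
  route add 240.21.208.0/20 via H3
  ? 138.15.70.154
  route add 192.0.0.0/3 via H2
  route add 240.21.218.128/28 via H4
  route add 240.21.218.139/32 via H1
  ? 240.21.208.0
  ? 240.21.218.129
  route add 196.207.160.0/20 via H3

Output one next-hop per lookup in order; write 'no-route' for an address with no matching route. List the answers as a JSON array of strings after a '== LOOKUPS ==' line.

Apply in order:
  + 0.0.0.0/0 (H0) depth=0
  + 0.0.0.0/0 (H3) depth=0
  + 240.16.0.0/12 (H2) depth=12
  lookup 131.86.213.3: bits 1 walk d0:H3→d1:- -> H3
  + 240.21.0.0/16 (H1) depth=16
  + 196.0.0.0/8 (H3) depth=8
  del 240.16.0.0/12 (clear depth 12)
  del 196.0.0.0/8 (clear depth 8)
  + 240.21.208.0/20 (H3) depth=20
  lookup 138.15.70.154: bits 1 walk d0:H3→d1:- -> H3
  + 192.0.0.0/3 (H2) depth=3
  + 240.21.218.128/28 (H4) depth=28
  + 240.21.218.139/32 (H1) depth=32
  lookup 240.21.208.0: bits 11110000000101011101 walk d0:H3→d1:-→d2:-→d3:-→d4:-→d5:-→d6:-→d7:-→d8:-→d9:-→d10:-→d11:-→d12:-→d13:-→d14:-→d15:-→d16:H1→d17:-→d18:-→d19:-→d20:H3 -> H3
  lookup 240.21.218.129: bits 1111000000010101110110101000 walk d0:H3→d1:-→d2:-→d3:-→d4:-→d5:-→d6:-→d7:-→d8:-→d9:-→d10:-→d11:-→d12:-→d13:-→d14:-→d15:-→d16:H1→d17:-→d18:-→d19:-→d20:H3→d21:-→d22:-→d23:-→d24:-→d25:-→d26:-→d27:-→d28:H4 -> H4
  + 196.207.160.0/20 (H3) depth=20

== LOOKUPS ==
["H3","H3","H3","H4"]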